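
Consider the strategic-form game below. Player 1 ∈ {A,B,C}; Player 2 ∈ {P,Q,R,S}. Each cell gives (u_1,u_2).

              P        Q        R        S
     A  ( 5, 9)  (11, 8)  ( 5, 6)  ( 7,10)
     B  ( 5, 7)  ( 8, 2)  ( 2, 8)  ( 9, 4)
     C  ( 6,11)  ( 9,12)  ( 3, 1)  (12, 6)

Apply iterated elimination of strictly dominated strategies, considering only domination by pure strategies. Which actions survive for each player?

P1 drop B (C beats it: P:6>5 Q:9>8 R:3>2 S:12>9)
P2 drop R (P beats it: A:9>6 C:11>1)
P1→{A,C} P2→{P,Q,S}

IESDS → P1:{A,C} P2:{P,Q,S}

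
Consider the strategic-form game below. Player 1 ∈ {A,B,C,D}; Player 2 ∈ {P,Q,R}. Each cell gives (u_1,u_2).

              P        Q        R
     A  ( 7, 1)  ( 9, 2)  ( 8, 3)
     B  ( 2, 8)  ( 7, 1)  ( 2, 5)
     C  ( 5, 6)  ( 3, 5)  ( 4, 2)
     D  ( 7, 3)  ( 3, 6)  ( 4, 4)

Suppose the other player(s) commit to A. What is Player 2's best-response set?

BR_2 = {R}

u_2(P vs A) = 1
u_2(Q vs A) = 2
u_2(R vs A) = 3
max payoff 3 at {R}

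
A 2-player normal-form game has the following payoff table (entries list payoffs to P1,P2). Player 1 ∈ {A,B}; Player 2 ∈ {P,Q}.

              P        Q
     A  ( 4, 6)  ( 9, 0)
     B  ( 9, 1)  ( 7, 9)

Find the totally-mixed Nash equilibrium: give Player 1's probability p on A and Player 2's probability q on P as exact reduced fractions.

P1 mixes 4/7 on A; P2 mixes 2/7 on P

P1 indiff ⇒ q·4+(1-q)·9 = q·9+(1-q)·7 ⇒ q(-5) = (1-q)(-2) ⇒ q = 2/7
P2 indiff ⇒ p·6+(1-p)·1 = p·0+(1-p)·9 ⇒ p(6) = (1-p)(8) ⇒ p = 4/7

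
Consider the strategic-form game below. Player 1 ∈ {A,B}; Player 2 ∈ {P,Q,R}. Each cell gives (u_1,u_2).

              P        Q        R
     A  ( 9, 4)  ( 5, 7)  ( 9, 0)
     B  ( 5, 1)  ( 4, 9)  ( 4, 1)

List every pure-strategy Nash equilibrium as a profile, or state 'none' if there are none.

(A,P): not NE [P2→Q gives 7>4]
(A,Q): NE
(A,R): not NE [P2→Q gives 7>0]
(B,P): not NE [P1→A gives 9>5; P2→Q gives 9>1]
(B,Q): not NE [P1→A gives 5>4]
(B,R): not NE [P1→A gives 9>4; P2→Q gives 9>1]

NE set: (A,Q)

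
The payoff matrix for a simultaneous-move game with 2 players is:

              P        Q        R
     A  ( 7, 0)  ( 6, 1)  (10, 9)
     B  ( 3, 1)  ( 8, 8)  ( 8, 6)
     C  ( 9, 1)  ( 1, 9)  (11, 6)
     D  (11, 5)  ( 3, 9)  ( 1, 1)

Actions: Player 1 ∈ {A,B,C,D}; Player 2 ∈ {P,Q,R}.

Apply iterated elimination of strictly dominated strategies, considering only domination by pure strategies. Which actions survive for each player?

IESDS → P1:{A,B,C} P2:{Q,R}

P2 drop P (Q beats it: A:1>0 B:8>1 C:9>1 D:9>5)
P1 drop D (A beats it: Q:6>3 R:10>1)
P1→{A,B,C} P2→{Q,R}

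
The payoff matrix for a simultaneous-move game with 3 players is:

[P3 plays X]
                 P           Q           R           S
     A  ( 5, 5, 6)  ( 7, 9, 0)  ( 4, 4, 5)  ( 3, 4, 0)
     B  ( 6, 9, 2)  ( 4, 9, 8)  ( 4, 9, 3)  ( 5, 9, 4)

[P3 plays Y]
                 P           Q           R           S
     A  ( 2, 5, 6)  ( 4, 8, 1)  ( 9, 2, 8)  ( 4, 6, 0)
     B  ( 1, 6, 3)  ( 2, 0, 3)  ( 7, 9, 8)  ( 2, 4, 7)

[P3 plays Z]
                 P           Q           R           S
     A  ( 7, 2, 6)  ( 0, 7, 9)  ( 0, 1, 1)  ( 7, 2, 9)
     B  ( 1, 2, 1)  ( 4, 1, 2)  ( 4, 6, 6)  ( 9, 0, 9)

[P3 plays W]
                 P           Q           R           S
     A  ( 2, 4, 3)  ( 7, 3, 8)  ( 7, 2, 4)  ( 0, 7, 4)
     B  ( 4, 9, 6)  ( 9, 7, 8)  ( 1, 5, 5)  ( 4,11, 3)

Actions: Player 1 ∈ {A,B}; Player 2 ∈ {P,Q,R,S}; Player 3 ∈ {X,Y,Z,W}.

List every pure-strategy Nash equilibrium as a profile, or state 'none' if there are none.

(A,P,X): not NE [P1→B gives 6>5; P2→Q gives 9>5]
(A,P,Y): not NE [P2→Q gives 8>5]
(A,P,Z): not NE [P2→Q gives 7>2]
(A,P,W): not NE [P1→B gives 4>2; P2→S gives 7>4; P3→Z gives 6>3]
(A,Q,X): not NE [P3→Z gives 9>0]
(A,Q,Y): not NE [P3→Z gives 9>1]
(A,Q,Z): not NE [P1→B gives 4>0]
(A,Q,W): not NE [P1→B gives 9>7; P2→S gives 7>3; P3→Z gives 9>8]
(A,R,X): not NE [P2→Q gives 9>4; P3→Y gives 8>5]
(A,R,Y): not NE [P2→Q gives 8>2]
(A,R,Z): not NE [P1→B gives 4>0; P2→Q gives 7>1; P3→Y gives 8>1]
(A,R,W): not NE [P2→S gives 7>2; P3→Y gives 8>4]
(A,S,X): not NE [P1→B gives 5>3; P2→Q gives 9>4; P3→Z gives 9>0]
(A,S,Y): not NE [P2→Q gives 8>6; P3→Z gives 9>0]
(A,S,Z): not NE [P1→B gives 9>7; P2→Q gives 7>2]
(A,S,W): not NE [P1→B gives 4>0; P3→Z gives 9>4]
(B,P,X): not NE [P3→W gives 6>2]
(B,P,Y): not NE [P1→A gives 2>1; P2→R gives 9>6; P3→W gives 6>3]
(B,P,Z): not NE [P1→A gives 7>1; P2→R gives 6>2; P3→W gives 6>1]
(B,P,W): not NE [P2→S gives 11>9]
(B,Q,X): not NE [P1→A gives 7>4]
(B,Q,Y): not NE [P1→A gives 4>2; P2→R gives 9>0; P3→W gives 8>3]
(B,Q,Z): not NE [P2→R gives 6>1; P3→W gives 8>2]
(B,Q,W): not NE [P2→S gives 11>7]
(B,R,X): not NE [P3→Y gives 8>3]
(B,R,Y): not NE [P1→A gives 9>7]
(B,R,Z): not NE [P3→Y gives 8>6]
(B,R,W): not NE [P1→A gives 7>1; P2→S gives 11>5; P3→Y gives 8>5]
(B,S,X): not NE [P3→Z gives 9>4]
(B,S,Y): not NE [P1→A gives 4>2; P2→R gives 9>4; P3→Z gives 9>7]
(B,S,Z): not NE [P2→R gives 6>0]
(B,S,W): not NE [P3→Z gives 9>3]

No pure NE.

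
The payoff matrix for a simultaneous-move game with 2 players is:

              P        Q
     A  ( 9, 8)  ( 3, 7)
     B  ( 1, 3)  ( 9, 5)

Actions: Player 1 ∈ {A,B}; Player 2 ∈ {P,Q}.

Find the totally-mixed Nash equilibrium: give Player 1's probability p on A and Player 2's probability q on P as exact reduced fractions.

P1 indiff ⇒ q·9+(1-q)·3 = q·1+(1-q)·9 ⇒ q(8) = (1-q)(6) ⇒ q = 3/7
P2 indiff ⇒ p·8+(1-p)·3 = p·7+(1-p)·5 ⇒ p(1) = (1-p)(2) ⇒ p = 2/3

P1 mixes 2/3 on A; P2 mixes 3/7 on P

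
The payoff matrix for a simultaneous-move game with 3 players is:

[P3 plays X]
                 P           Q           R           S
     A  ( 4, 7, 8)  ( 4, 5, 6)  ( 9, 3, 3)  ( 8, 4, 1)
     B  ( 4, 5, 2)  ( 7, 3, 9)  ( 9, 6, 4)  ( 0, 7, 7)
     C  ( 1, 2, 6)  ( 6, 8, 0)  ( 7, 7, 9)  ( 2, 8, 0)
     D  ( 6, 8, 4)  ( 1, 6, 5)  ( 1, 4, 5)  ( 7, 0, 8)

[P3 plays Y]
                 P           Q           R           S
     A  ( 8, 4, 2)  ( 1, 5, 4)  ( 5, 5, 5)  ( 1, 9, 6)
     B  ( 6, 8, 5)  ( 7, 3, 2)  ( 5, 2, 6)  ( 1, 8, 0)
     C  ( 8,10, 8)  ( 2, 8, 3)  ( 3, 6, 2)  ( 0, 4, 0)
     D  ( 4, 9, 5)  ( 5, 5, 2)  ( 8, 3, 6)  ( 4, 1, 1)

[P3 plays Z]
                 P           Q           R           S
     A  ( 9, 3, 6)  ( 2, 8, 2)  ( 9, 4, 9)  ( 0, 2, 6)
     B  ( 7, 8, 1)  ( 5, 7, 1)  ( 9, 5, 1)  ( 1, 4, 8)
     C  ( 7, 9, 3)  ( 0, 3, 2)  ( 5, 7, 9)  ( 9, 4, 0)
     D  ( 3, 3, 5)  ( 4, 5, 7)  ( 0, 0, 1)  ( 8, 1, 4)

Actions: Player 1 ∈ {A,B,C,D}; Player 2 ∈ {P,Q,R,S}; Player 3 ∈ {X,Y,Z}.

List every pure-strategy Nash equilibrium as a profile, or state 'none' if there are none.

NE set: (C,P,Y)

(A,P,X): not NE [P1→D gives 6>4]
(A,P,Y): not NE [P2→S gives 9>4; P3→X gives 8>2]
(A,P,Z): not NE [P2→Q gives 8>3; P3→X gives 8>6]
(A,Q,X): not NE [P1→B gives 7>4; P2→P gives 7>5]
(A,Q,Y): not NE [P1→B gives 7>1; P2→S gives 9>5; P3→X gives 6>4]
(A,Q,Z): not NE [P1→B gives 5>2; P3→X gives 6>2]
(A,R,X): not NE [P2→P gives 7>3; P3→Z gives 9>3]
(A,R,Y): not NE [P1→D gives 8>5; P2→S gives 9>5; P3→Z gives 9>5]
(A,R,Z): not NE [P2→Q gives 8>4]
(A,S,X): not NE [P2→P gives 7>4; P3→Z gives 6>1]
(A,S,Y): not NE [P1→D gives 4>1]
(A,S,Z): not NE [P1→C gives 9>0; P2→Q gives 8>2]
(B,P,X): not NE [P1→D gives 6>4; P2→S gives 7>5; P3→Y gives 5>2]
(B,P,Y): not NE [P1→C gives 8>6]
(B,P,Z): not NE [P1→A gives 9>7; P3→Y gives 5>1]
(B,Q,X): not NE [P2→S gives 7>3]
(B,Q,Y): not NE [P2→S gives 8>3; P3→X gives 9>2]
(B,Q,Z): not NE [P2→P gives 8>7; P3→X gives 9>1]
(B,R,X): not NE [P2→S gives 7>6; P3→Y gives 6>4]
(B,R,Y): not NE [P1→D gives 8>5; P2→S gives 8>2]
(B,R,Z): not NE [P2→P gives 8>5; P3→Y gives 6>1]
(B,S,X): not NE [P1→A gives 8>0; P3→Z gives 8>7]
(B,S,Y): not NE [P1→D gives 4>1; P3→Z gives 8>0]
(B,S,Z): not NE [P1→C gives 9>1; P2→P gives 8>4]
(C,P,X): not NE [P1→D gives 6>1; P2→S gives 8>2; P3→Y gives 8>6]
(C,P,Y): NE
(C,P,Z): not NE [P1→A gives 9>7; P3→Y gives 8>3]
(C,Q,X): not NE [P1→B gives 7>6; P3→Y gives 3>0]
(C,Q,Y): not NE [P1→B gives 7>2; P2→P gives 10>8]
(C,Q,Z): not NE [P1→B gives 5>0; P2→P gives 9>3; P3→Y gives 3>2]
(C,R,X): not NE [P1→B gives 9>7; P2→S gives 8>7]
(C,R,Y): not NE [P1→D gives 8>3; P2→P gives 10>6; P3→Z gives 9>2]
(C,R,Z): not NE [P1→B gives 9>5; P2→P gives 9>7]
(C,S,X): not NE [P1→A gives 8>2]
(C,S,Y): not NE [P1→D gives 4>0; P2→P gives 10>4]
(C,S,Z): not NE [P2→P gives 9>4]
(D,P,X): not NE [P3→Z gives 5>4]
(D,P,Y): not NE [P1→C gives 8>4]
(D,P,Z): not NE [P1→A gives 9>3; P2→Q gives 5>3]
(D,Q,X): not NE [P1→B gives 7>1; P2→P gives 8>6; P3→Z gives 7>5]
(D,Q,Y): not NE [P1→B gives 7>5; P2→P gives 9>5; P3→Z gives 7>2]
(D,Q,Z): not NE [P1→B gives 5>4]
(D,R,X): not NE [P1→B gives 9>1; P2→P gives 8>4; P3→Y gives 6>5]
(D,R,Y): not NE [P2→P gives 9>3]
(D,R,Z): not NE [P1→B gives 9>0; P2→Q gives 5>0; P3→Y gives 6>1]
(D,S,X): not NE [P1→A gives 8>7; P2→P gives 8>0]
(D,S,Y): not NE [P2→P gives 9>1; P3→X gives 8>1]
(D,S,Z): not NE [P1→C gives 9>8; P2→Q gives 5>1; P3→X gives 8>4]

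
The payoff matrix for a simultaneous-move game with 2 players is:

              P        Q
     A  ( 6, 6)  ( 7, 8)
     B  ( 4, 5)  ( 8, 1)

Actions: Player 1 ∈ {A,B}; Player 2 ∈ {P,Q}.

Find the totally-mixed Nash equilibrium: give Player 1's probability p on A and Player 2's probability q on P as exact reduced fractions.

P1 indiff ⇒ q·6+(1-q)·7 = q·4+(1-q)·8 ⇒ q(2) = (1-q)(1) ⇒ q = 1/3
P2 indiff ⇒ p·6+(1-p)·5 = p·8+(1-p)·1 ⇒ p(-2) = (1-p)(-4) ⇒ p = 2/3

p=2/3, q=1/3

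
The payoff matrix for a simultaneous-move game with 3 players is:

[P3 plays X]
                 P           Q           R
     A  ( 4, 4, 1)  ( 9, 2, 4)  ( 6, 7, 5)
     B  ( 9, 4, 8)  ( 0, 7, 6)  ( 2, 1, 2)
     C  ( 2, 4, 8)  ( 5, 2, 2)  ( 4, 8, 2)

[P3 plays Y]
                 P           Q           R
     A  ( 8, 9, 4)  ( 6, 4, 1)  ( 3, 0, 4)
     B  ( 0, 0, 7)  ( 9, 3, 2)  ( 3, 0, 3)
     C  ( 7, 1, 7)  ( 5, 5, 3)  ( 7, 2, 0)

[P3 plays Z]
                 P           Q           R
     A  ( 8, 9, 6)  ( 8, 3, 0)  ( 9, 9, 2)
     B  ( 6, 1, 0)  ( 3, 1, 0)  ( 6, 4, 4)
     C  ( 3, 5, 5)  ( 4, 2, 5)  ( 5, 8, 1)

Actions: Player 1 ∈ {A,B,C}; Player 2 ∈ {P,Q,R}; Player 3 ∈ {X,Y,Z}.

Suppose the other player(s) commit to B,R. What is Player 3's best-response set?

u_3(X vs B,R) = 2
u_3(Y vs B,R) = 3
u_3(Z vs B,R) = 4
max payoff 4 at {Z}

BR_3 = {Z}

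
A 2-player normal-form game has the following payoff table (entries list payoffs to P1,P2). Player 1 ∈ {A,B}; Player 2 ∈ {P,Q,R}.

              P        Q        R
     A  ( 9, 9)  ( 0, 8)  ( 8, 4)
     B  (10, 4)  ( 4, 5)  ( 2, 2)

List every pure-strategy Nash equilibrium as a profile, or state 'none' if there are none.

NE set: (B,Q)

(A,P): not NE [P1→B gives 10>9]
(A,Q): not NE [P1→B gives 4>0; P2→P gives 9>8]
(A,R): not NE [P2→P gives 9>4]
(B,P): not NE [P2→Q gives 5>4]
(B,Q): NE
(B,R): not NE [P1→A gives 8>2; P2→Q gives 5>2]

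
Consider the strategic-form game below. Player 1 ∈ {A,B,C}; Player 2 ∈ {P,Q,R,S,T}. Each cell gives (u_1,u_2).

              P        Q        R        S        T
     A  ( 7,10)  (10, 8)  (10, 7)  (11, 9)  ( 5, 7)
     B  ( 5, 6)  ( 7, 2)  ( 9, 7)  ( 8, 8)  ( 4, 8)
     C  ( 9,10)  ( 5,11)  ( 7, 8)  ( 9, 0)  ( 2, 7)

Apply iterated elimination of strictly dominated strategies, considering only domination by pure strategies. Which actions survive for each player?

Remaining: P1:{A,C} P2:{P,Q}

P1 drop B (A beats it: P:7>5 Q:10>7 R:10>9 S:11>8 T:5>4)
P2 drop R (P beats it: A:10>7 C:10>8)
P2 drop S (P beats it: A:10>9 C:10>0)
P2 drop T (P beats it: A:10>7 C:10>7)
P1→{A,C} P2→{P,Q}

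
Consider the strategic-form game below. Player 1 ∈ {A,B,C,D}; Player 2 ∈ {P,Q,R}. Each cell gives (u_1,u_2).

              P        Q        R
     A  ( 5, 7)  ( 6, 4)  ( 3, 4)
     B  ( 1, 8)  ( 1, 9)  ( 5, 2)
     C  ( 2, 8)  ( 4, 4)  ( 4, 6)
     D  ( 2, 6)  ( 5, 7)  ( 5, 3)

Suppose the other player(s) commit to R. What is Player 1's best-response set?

u_1(A vs R) = 3
u_1(B vs R) = 5
u_1(C vs R) = 4
u_1(D vs R) = 5
max payoff 5 at {B,D}

argmax u_1 = {B,D}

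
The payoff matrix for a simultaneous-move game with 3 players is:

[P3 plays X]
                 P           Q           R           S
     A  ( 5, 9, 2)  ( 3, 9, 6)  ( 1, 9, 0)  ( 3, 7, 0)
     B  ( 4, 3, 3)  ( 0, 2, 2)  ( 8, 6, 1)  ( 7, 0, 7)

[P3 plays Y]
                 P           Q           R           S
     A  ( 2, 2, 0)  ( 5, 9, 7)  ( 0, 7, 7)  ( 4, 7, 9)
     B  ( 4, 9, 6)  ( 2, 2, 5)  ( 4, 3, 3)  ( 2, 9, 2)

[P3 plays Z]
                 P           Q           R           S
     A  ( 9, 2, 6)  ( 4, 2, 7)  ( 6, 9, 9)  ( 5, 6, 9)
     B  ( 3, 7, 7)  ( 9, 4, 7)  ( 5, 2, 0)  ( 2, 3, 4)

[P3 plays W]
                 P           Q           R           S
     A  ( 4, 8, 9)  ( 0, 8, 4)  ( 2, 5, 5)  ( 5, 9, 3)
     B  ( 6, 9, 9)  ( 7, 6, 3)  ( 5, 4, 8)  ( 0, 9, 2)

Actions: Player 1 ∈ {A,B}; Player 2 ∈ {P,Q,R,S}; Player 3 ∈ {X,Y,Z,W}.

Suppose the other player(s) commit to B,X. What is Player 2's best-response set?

u_2(P vs B,X) = 3
u_2(Q vs B,X) = 2
u_2(R vs B,X) = 6
u_2(S vs B,X) = 0
max payoff 6 at {R}

P2 best: {R}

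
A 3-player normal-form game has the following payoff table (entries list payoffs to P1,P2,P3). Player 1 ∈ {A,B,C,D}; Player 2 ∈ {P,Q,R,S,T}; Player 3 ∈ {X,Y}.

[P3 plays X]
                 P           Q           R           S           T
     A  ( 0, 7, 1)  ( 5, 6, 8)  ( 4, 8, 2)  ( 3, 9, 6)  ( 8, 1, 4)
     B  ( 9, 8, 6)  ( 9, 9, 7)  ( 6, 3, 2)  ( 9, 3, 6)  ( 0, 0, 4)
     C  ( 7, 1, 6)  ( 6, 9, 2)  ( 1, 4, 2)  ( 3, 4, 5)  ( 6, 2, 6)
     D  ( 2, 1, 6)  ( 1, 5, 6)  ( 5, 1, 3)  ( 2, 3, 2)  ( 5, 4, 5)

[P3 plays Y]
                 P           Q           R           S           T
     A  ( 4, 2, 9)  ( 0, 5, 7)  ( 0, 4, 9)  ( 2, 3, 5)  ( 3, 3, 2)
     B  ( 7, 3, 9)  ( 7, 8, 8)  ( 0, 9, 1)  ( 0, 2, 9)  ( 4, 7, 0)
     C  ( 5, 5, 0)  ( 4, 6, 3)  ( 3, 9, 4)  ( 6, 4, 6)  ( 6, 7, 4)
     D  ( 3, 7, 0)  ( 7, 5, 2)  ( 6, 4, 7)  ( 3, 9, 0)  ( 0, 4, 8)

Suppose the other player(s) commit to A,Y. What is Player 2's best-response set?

u_2(P vs A,Y) = 2
u_2(Q vs A,Y) = 5
u_2(R vs A,Y) = 4
u_2(S vs A,Y) = 3
u_2(T vs A,Y) = 3
max payoff 5 at {Q}

P2 best: {Q}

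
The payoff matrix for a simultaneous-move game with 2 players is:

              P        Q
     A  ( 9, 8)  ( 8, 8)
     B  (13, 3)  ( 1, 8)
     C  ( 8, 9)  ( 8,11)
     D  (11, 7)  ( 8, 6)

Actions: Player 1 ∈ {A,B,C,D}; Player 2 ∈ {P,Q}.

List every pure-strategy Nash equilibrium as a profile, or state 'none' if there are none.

(A,P): not NE [P1→B gives 13>9]
(A,Q): NE
(B,P): not NE [P2→Q gives 8>3]
(B,Q): not NE [P1→D gives 8>1]
(C,P): not NE [P1→B gives 13>8; P2→Q gives 11>9]
(C,Q): NE
(D,P): not NE [P1→B gives 13>11]
(D,Q): not NE [P2→P gives 7>6]

NE set: (A,Q), (C,Q)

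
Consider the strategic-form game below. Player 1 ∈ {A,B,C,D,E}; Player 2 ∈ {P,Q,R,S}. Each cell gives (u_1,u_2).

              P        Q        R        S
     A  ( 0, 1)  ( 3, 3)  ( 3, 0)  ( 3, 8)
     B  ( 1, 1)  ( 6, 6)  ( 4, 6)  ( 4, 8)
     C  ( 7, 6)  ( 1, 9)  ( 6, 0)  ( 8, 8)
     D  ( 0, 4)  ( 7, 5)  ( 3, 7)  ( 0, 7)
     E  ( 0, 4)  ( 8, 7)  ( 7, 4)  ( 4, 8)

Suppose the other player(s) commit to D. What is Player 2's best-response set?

u_2(P vs D) = 4
u_2(Q vs D) = 5
u_2(R vs D) = 7
u_2(S vs D) = 7
max payoff 7 at {R,S}

BR_2 = {R,S}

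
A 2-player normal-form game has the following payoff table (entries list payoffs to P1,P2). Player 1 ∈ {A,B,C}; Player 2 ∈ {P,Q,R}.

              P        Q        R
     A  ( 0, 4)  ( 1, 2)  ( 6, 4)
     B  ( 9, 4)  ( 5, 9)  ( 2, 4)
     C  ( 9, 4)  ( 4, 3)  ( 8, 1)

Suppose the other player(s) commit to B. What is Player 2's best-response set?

P2 best: {Q}

u_2(P vs B) = 4
u_2(Q vs B) = 9
u_2(R vs B) = 4
max payoff 9 at {Q}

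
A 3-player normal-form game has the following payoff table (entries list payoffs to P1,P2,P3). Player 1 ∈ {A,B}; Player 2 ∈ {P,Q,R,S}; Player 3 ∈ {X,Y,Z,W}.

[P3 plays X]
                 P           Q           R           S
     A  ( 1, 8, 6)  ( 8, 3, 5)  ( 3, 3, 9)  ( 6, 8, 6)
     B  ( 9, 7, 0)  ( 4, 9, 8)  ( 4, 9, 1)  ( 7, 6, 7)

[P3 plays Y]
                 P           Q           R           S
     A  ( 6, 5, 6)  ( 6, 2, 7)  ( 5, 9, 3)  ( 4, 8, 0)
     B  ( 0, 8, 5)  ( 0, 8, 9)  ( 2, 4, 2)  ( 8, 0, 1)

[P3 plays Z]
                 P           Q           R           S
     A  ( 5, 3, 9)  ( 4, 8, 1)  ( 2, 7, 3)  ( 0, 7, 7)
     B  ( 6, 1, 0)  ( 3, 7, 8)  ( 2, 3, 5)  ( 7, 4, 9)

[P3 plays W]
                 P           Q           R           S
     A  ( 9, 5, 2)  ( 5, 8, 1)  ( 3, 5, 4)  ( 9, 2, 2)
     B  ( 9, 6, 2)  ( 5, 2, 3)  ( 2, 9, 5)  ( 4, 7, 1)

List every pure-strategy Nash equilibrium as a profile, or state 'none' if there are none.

(A,P,X): not NE [P1→B gives 9>1; P3→Z gives 9>6]
(A,P,Y): not NE [P2→R gives 9>5; P3→Z gives 9>6]
(A,P,Z): not NE [P1→B gives 6>5; P2→Q gives 8>3]
(A,P,W): not NE [P2→Q gives 8>5; P3→Z gives 9>2]
(A,Q,X): not NE [P2→S gives 8>3; P3→Y gives 7>5]
(A,Q,Y): not NE [P2→R gives 9>2]
(A,Q,Z): not NE [P3→Y gives 7>1]
(A,Q,W): not NE [P3→Y gives 7>1]
(A,R,X): not NE [P1→B gives 4>3; P2→S gives 8>3]
(A,R,Y): not NE [P3→X gives 9>3]
(A,R,Z): not NE [P2→Q gives 8>7; P3→X gives 9>3]
(A,R,W): not NE [P2→Q gives 8>5; P3→X gives 9>4]
(A,S,X): not NE [P1→B gives 7>6; P3→Z gives 7>6]
(A,S,Y): not NE [P1→B gives 8>4; P2→R gives 9>8; P3→Z gives 7>0]
(A,S,Z): not NE [P1→B gives 7>0; P2→Q gives 8>7]
(A,S,W): not NE [P2→Q gives 8>2; P3→Z gives 7>2]
(B,P,X): not NE [P2→R gives 9>7; P3→Y gives 5>0]
(B,P,Y): not NE [P1→A gives 6>0]
(B,P,Z): not NE [P2→Q gives 7>1; P3→Y gives 5>0]
(B,P,W): not NE [P2→R gives 9>6; P3→Y gives 5>2]
(B,Q,X): not NE [P1→A gives 8>4; P3→Y gives 9>8]
(B,Q,Y): not NE [P1→A gives 6>0]
(B,Q,Z): not NE [P1→A gives 4>3; P3→Y gives 9>8]
(B,Q,W): not NE [P2→R gives 9>2; P3→Y gives 9>3]
(B,R,X): not NE [P3→W gives 5>1]
(B,R,Y): not NE [P1→A gives 5>2; P2→Q gives 8>4; P3→W gives 5>2]
(B,R,Z): not NE [P2→Q gives 7>3]
(B,R,W): not NE [P1→A gives 3>2]
(B,S,X): not NE [P2→R gives 9>6; P3→Z gives 9>7]
(B,S,Y): not NE [P2→Q gives 8>0; P3→Z gives 9>1]
(B,S,Z): not NE [P2→Q gives 7>4]
(B,S,W): not NE [P1→A gives 9>4; P2→R gives 9>7; P3→Z gives 9>1]

No pure NE.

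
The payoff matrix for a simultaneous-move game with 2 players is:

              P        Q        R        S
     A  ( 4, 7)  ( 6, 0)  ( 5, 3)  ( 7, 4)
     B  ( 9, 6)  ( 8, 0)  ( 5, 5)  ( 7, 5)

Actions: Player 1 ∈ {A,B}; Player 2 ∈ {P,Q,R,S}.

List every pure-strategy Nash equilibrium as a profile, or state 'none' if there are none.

(A,P): not NE [P1→B gives 9>4]
(A,Q): not NE [P1→B gives 8>6; P2→P gives 7>0]
(A,R): not NE [P2→P gives 7>3]
(A,S): not NE [P2→P gives 7>4]
(B,P): NE
(B,Q): not NE [P2→P gives 6>0]
(B,R): not NE [P2→P gives 6>5]
(B,S): not NE [P2→P gives 6>5]

Nash profiles: (B,P)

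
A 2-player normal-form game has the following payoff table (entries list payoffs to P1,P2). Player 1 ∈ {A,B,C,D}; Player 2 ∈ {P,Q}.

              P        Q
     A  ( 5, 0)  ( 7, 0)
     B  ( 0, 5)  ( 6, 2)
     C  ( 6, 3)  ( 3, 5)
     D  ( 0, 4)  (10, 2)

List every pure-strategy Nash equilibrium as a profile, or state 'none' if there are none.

No pure NE.

(A,P): not NE [P1→C gives 6>5]
(A,Q): not NE [P1→D gives 10>7]
(B,P): not NE [P1→C gives 6>0]
(B,Q): not NE [P1→D gives 10>6; P2→P gives 5>2]
(C,P): not NE [P2→Q gives 5>3]
(C,Q): not NE [P1→D gives 10>3]
(D,P): not NE [P1→C gives 6>0]
(D,Q): not NE [P2→P gives 4>2]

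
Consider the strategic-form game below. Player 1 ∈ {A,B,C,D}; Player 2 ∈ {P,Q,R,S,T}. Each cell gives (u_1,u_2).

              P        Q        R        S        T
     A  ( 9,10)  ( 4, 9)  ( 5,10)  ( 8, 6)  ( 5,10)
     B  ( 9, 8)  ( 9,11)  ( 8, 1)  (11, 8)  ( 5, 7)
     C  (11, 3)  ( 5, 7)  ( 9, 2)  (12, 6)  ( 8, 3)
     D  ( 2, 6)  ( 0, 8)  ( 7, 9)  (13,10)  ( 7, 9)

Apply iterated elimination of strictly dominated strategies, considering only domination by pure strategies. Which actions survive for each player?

P1 drop A (C beats it: P:11>9 Q:5>4 R:9>5 S:12>8 T:8>5)
P2 drop P (Q beats it: B:11>8 C:7>3 D:8>6)
P2 drop R (S beats it: B:8>1 C:6>2 D:10>9)
P2 drop T (S beats it: B:8>7 C:6>3 D:10>9)
P1→{B,C,D} P2→{Q,S}

Remaining: P1:{B,C,D} P2:{Q,S}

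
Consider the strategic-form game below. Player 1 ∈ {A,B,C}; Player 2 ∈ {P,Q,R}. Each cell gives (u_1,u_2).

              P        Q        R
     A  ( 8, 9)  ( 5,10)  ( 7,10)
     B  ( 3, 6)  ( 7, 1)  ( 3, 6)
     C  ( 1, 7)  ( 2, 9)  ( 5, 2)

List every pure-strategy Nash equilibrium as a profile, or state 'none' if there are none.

(A,P): not NE [P2→R gives 10>9]
(A,Q): not NE [P1→B gives 7>5]
(A,R): NE
(B,P): not NE [P1→A gives 8>3]
(B,Q): not NE [P2→R gives 6>1]
(B,R): not NE [P1→A gives 7>3]
(C,P): not NE [P1→A gives 8>1; P2→Q gives 9>7]
(C,Q): not NE [P1→B gives 7>2]
(C,R): not NE [P1→A gives 7>5; P2→Q gives 9>2]

Nash profiles: (A,R)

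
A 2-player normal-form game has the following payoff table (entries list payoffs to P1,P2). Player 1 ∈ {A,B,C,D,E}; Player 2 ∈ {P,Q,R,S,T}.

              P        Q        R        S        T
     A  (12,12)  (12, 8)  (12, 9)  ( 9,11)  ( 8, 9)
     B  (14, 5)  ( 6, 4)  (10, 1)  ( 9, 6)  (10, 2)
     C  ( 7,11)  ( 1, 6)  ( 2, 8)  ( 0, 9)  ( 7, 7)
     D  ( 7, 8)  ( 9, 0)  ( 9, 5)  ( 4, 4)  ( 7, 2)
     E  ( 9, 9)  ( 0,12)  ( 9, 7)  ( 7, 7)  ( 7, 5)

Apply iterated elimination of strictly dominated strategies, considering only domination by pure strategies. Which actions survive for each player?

P1 drop C (A beats it: P:12>7 Q:12>1 R:12>2 S:9>0 T:8>7)
P1 drop D (A beats it: P:12>7 Q:12>9 R:12>9 S:9>4 T:8>7)
P1 drop E (A beats it: P:12>9 Q:12>0 R:12>9 S:9>7 T:8>7)
P2 drop Q (P beats it: A:12>8 B:5>4)
P2 drop R (P beats it: A:12>9 B:5>1)
P2 drop T (P beats it: A:12>9 B:5>2)
P1→{A,B} P2→{P,S}

Remaining: P1:{A,B} P2:{P,S}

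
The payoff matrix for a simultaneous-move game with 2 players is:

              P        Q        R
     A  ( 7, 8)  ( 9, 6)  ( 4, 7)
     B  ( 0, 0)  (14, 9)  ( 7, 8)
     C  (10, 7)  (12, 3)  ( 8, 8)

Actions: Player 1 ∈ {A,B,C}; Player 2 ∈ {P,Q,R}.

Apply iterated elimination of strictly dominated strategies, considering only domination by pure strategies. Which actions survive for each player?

IESDS → P1:{B,C} P2:{Q,R}

P1 drop A (C beats it: P:10>7 Q:12>9 R:8>4)
P2 drop P (R beats it: B:8>0 C:8>7)
P1→{B,C} P2→{Q,R}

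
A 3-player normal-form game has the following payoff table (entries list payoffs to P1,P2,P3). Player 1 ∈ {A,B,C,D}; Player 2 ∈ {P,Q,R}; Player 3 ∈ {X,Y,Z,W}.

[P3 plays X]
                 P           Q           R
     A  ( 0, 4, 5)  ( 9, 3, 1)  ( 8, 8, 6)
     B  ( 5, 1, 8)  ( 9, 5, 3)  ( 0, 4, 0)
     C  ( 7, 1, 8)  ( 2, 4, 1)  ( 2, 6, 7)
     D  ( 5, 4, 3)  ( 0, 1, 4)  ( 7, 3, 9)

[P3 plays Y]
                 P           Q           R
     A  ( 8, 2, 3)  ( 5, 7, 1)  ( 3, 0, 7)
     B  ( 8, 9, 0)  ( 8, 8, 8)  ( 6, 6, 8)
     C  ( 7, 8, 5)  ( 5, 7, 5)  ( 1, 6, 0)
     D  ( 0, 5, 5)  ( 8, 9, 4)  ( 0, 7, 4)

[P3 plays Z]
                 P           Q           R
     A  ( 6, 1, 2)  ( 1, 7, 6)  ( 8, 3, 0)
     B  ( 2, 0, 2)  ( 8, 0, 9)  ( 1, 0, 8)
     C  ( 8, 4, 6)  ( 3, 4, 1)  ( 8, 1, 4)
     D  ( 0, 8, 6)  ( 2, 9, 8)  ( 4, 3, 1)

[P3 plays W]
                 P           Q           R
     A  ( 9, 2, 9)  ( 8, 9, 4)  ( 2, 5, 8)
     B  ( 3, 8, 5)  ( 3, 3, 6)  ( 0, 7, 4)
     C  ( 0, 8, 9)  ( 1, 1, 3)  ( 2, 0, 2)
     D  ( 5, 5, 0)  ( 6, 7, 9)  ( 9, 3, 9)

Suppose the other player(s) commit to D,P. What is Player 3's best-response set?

u_3(X vs D,P) = 3
u_3(Y vs D,P) = 5
u_3(Z vs D,P) = 6
u_3(W vs D,P) = 0
max payoff 6 at {Z}

BR_3 = {Z}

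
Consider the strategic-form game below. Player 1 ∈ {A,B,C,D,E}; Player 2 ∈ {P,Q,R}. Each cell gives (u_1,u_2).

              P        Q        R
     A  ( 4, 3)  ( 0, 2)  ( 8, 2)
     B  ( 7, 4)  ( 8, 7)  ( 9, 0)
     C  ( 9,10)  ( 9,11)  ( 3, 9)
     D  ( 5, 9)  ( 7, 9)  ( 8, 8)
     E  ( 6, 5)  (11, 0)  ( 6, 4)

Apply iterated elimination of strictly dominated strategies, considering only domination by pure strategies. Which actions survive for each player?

Survivors P1:{C,E} P2:{P,Q}

P1 drop A (B beats it: P:7>4 Q:8>0 R:9>8)
P1 drop D (B beats it: P:7>5 Q:8>7 R:9>8)
P2 drop R (P beats it: B:4>0 C:10>9 E:5>4)
P1 drop B (C beats it: P:9>7 Q:9>8)
P1→{C,E} P2→{P,Q}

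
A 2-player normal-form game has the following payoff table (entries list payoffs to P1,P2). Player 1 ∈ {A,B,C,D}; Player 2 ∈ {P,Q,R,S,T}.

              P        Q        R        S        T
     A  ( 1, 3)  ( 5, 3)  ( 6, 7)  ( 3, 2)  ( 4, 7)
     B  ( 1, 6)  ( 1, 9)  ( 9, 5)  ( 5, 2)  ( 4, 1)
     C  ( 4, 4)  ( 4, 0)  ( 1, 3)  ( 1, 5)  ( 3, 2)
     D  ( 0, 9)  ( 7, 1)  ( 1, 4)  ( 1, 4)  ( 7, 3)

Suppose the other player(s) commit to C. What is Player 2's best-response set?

u_2(P vs C) = 4
u_2(Q vs C) = 0
u_2(R vs C) = 3
u_2(S vs C) = 5
u_2(T vs C) = 2
max payoff 5 at {S}

P2 best: {S}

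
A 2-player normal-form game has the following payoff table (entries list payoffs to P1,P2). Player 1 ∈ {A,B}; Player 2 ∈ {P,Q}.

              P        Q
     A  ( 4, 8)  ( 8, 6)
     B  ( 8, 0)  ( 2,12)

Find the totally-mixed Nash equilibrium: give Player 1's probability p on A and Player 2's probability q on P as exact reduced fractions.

(p,q) = (6/7, 3/5)

P1 indiff ⇒ q·4+(1-q)·8 = q·8+(1-q)·2 ⇒ q(-4) = (1-q)(-6) ⇒ q = 3/5
P2 indiff ⇒ p·8+(1-p)·0 = p·6+(1-p)·12 ⇒ p(2) = (1-p)(12) ⇒ p = 6/7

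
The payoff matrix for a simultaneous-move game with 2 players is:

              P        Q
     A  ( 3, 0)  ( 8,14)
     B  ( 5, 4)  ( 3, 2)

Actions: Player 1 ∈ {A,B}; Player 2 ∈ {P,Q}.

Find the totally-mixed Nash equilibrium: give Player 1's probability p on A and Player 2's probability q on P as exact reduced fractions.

P1 mixes 1/8 on A; P2 mixes 5/7 on P

P1 indiff ⇒ q·3+(1-q)·8 = q·5+(1-q)·3 ⇒ q(-2) = (1-q)(-5) ⇒ q = 5/7
P2 indiff ⇒ p·0+(1-p)·4 = p·14+(1-p)·2 ⇒ p(-14) = (1-p)(-2) ⇒ p = 1/8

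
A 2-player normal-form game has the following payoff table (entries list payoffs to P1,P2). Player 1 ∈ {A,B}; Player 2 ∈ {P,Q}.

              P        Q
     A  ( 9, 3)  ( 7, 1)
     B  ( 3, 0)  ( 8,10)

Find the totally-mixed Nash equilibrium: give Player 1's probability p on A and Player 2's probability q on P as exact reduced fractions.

P1 mixes 5/6 on A; P2 mixes 1/7 on P

P1 indiff ⇒ q·9+(1-q)·7 = q·3+(1-q)·8 ⇒ q(6) = (1-q)(1) ⇒ q = 1/7
P2 indiff ⇒ p·3+(1-p)·0 = p·1+(1-p)·10 ⇒ p(2) = (1-p)(10) ⇒ p = 5/6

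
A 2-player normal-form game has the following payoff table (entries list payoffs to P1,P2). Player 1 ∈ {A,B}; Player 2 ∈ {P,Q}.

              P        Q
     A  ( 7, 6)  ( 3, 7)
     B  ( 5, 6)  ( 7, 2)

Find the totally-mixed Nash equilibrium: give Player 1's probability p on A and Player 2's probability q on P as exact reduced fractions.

P1 mixes 4/5 on A; P2 mixes 2/3 on P

P1 indiff ⇒ q·7+(1-q)·3 = q·5+(1-q)·7 ⇒ q(2) = (1-q)(4) ⇒ q = 2/3
P2 indiff ⇒ p·6+(1-p)·6 = p·7+(1-p)·2 ⇒ p(-1) = (1-p)(-4) ⇒ p = 4/5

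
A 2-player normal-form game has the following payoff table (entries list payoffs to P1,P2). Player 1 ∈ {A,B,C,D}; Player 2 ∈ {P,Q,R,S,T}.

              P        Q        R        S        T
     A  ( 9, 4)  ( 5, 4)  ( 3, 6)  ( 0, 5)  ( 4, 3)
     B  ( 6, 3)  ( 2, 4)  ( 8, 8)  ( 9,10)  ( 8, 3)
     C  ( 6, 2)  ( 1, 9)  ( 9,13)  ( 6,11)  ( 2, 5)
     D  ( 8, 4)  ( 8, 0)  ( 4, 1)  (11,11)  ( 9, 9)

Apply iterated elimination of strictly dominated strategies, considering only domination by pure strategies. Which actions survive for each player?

IESDS → P1:{B,C,D} P2:{R,S}

P2 drop P (S beats it: A:5>4 B:10>3 C:11>2 D:11>4)
P1 drop A (D beats it: Q:8>5 R:4>3 S:11>0 T:9>4)
P2 drop Q (R beats it: B:8>4 C:13>9 D:1>0)
P2 drop T (S beats it: B:10>3 C:11>5 D:11>9)
P1→{B,C,D} P2→{R,S}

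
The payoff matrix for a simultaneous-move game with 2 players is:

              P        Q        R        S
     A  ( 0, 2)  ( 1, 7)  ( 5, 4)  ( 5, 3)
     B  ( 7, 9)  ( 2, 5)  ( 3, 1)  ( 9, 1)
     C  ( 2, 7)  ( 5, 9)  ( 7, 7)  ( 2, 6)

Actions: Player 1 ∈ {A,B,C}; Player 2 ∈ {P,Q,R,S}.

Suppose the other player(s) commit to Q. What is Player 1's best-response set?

u_1(A vs Q) = 1
u_1(B vs Q) = 2
u_1(C vs Q) = 5
max payoff 5 at {C}

BR_1 = {C}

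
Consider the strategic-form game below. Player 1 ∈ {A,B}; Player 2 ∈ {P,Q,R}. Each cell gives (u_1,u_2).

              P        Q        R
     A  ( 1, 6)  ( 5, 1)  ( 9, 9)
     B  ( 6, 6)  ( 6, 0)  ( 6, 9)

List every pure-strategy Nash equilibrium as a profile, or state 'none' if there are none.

(A,P): not NE [P1→B gives 6>1; P2→R gives 9>6]
(A,Q): not NE [P1→B gives 6>5; P2→R gives 9>1]
(A,R): NE
(B,P): not NE [P2→R gives 9>6]
(B,Q): not NE [P2→R gives 9>0]
(B,R): not NE [P1→A gives 9>6]

PSNE = {(A,R)}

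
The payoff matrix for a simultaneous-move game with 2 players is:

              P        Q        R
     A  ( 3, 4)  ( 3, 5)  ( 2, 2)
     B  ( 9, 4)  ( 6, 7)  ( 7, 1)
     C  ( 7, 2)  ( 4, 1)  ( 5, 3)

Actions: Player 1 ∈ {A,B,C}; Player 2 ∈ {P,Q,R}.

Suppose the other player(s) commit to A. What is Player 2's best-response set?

u_2(P vs A) = 4
u_2(Q vs A) = 5
u_2(R vs A) = 2
max payoff 5 at {Q}

BR_2 = {Q}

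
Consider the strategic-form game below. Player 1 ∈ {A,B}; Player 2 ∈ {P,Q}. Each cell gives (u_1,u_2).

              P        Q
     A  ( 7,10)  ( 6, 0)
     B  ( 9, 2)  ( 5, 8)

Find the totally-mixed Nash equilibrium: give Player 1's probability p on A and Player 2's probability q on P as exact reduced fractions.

P1 indiff ⇒ q·7+(1-q)·6 = q·9+(1-q)·5 ⇒ q(-2) = (1-q)(-1) ⇒ q = 1/3
P2 indiff ⇒ p·10+(1-p)·2 = p·0+(1-p)·8 ⇒ p(10) = (1-p)(6) ⇒ p = 3/8

p=3/8, q=1/3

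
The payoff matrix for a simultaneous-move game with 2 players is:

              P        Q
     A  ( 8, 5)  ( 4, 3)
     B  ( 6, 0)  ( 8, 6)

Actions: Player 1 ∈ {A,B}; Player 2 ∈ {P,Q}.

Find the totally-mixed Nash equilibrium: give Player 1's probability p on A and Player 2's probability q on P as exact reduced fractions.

P1 mixes 3/4 on A; P2 mixes 2/3 on P

P1 indiff ⇒ q·8+(1-q)·4 = q·6+(1-q)·8 ⇒ q(2) = (1-q)(4) ⇒ q = 2/3
P2 indiff ⇒ p·5+(1-p)·0 = p·3+(1-p)·6 ⇒ p(2) = (1-p)(6) ⇒ p = 3/4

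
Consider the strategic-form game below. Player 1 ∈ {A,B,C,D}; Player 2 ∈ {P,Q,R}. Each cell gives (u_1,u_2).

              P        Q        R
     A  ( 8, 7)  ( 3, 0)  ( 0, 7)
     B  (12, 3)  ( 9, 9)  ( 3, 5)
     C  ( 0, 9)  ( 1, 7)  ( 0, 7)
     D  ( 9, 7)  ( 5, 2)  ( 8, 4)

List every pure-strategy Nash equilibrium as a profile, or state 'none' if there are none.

Nash profiles: (B,Q)

(A,P): not NE [P1→B gives 12>8]
(A,Q): not NE [P1→B gives 9>3; P2→R gives 7>0]
(A,R): not NE [P1→D gives 8>0]
(B,P): not NE [P2→Q gives 9>3]
(B,Q): NE
(B,R): not NE [P1→D gives 8>3; P2→Q gives 9>5]
(C,P): not NE [P1→B gives 12>0]
(C,Q): not NE [P1→B gives 9>1; P2→P gives 9>7]
(C,R): not NE [P1→D gives 8>0; P2→P gives 9>7]
(D,P): not NE [P1→B gives 12>9]
(D,Q): not NE [P1→B gives 9>5; P2→P gives 7>2]
(D,R): not NE [P2→P gives 7>4]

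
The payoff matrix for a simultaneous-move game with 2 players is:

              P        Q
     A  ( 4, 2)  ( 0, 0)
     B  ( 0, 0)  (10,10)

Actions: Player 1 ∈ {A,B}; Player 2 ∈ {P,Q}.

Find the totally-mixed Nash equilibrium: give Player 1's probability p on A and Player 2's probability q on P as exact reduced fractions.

P1 indiff ⇒ q·4+(1-q)·0 = q·0+(1-q)·10 ⇒ q(4) = (1-q)(10) ⇒ q = 5/7
P2 indiff ⇒ p·2+(1-p)·0 = p·0+(1-p)·10 ⇒ p(2) = (1-p)(10) ⇒ p = 5/6

P1 mixes 5/6 on A; P2 mixes 5/7 on P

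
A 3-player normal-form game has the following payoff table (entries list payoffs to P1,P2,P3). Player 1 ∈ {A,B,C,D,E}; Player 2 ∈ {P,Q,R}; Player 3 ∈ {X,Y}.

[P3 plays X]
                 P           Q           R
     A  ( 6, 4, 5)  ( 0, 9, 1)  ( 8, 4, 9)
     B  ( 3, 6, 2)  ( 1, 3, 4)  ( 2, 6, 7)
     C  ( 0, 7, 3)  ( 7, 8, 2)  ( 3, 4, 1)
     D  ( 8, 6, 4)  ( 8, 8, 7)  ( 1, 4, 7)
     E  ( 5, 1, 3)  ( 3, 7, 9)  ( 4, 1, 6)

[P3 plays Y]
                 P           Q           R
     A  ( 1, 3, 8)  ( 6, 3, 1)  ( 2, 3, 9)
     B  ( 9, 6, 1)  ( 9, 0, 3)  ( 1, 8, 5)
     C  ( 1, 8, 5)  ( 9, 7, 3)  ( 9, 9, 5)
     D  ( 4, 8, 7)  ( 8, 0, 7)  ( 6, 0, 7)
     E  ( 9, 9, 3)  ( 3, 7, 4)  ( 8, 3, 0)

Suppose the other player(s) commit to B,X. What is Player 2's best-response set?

u_2(P vs B,X) = 6
u_2(Q vs B,X) = 3
u_2(R vs B,X) = 6
max payoff 6 at {P,R}

P2 best: {P,R}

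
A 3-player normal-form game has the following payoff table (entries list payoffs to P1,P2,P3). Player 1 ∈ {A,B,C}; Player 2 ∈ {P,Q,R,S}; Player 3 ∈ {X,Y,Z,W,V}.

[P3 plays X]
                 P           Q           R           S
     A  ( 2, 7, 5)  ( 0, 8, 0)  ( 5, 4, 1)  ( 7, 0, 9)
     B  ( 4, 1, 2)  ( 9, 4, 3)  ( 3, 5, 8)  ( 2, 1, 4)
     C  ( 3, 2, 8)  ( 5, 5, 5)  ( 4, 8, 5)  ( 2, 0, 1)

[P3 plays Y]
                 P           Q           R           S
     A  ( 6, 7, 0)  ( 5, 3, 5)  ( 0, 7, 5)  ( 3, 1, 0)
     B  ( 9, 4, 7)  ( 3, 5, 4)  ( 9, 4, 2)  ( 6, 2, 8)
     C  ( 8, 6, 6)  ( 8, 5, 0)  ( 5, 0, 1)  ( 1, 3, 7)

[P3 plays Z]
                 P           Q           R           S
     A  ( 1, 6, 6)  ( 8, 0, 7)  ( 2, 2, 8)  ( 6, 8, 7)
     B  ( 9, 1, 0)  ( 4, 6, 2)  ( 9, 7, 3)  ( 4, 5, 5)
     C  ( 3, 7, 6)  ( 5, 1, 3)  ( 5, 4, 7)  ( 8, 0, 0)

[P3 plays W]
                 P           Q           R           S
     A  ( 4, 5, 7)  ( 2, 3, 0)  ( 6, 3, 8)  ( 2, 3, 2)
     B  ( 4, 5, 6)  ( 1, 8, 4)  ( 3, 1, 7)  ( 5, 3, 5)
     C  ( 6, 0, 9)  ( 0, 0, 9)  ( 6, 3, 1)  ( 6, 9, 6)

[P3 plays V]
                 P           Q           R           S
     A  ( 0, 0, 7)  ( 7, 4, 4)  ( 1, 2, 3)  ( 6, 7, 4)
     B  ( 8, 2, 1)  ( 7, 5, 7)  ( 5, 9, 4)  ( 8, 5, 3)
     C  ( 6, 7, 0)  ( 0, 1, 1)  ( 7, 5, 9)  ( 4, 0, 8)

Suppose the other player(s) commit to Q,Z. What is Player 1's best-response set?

u_1(A vs Q,Z) = 8
u_1(B vs Q,Z) = 4
u_1(C vs Q,Z) = 5
max payoff 8 at {A}

argmax u_1 = {A}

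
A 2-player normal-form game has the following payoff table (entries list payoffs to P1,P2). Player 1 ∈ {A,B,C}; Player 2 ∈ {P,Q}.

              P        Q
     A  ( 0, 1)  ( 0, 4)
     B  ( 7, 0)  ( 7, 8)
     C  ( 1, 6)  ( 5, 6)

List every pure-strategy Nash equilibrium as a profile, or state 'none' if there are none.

(A,P): not NE [P1→B gives 7>0; P2→Q gives 4>1]
(A,Q): not NE [P1→B gives 7>0]
(B,P): not NE [P2→Q gives 8>0]
(B,Q): NE
(C,P): not NE [P1→B gives 7>1]
(C,Q): not NE [P1→B gives 7>5]

PSNE = {(B,Q)}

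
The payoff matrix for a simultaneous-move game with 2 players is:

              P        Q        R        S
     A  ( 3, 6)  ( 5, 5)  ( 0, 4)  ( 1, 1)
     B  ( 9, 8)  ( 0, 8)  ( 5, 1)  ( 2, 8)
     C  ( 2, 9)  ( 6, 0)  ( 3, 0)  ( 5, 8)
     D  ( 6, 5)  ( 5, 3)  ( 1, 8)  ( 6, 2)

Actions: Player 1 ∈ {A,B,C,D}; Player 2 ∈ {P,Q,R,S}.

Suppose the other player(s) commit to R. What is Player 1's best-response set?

u_1(A vs R) = 0
u_1(B vs R) = 5
u_1(C vs R) = 3
u_1(D vs R) = 1
max payoff 5 at {B}

argmax u_1 = {B}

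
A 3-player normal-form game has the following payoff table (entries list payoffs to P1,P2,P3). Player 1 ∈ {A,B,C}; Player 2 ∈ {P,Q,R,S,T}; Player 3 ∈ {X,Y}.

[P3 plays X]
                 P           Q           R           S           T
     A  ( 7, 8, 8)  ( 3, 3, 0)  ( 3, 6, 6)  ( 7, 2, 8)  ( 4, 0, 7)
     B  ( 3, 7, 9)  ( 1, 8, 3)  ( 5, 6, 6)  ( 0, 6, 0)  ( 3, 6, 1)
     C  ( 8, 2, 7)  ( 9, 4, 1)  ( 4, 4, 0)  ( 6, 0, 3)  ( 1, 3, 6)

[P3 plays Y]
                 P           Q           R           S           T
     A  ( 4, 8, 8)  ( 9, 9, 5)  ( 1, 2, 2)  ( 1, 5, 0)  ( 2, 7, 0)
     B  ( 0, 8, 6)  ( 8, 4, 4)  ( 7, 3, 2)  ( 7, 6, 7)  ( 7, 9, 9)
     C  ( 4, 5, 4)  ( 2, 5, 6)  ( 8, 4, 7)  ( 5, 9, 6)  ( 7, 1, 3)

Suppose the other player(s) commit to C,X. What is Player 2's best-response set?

P2 best: {Q,R}

u_2(P vs C,X) = 2
u_2(Q vs C,X) = 4
u_2(R vs C,X) = 4
u_2(S vs C,X) = 0
u_2(T vs C,X) = 3
max payoff 4 at {Q,R}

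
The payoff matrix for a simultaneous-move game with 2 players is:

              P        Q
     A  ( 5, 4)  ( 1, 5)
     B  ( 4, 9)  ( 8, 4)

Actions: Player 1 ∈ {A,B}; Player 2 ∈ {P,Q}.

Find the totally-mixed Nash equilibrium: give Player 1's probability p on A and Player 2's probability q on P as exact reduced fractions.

(p,q) = (5/6, 7/8)

P1 indiff ⇒ q·5+(1-q)·1 = q·4+(1-q)·8 ⇒ q(1) = (1-q)(7) ⇒ q = 7/8
P2 indiff ⇒ p·4+(1-p)·9 = p·5+(1-p)·4 ⇒ p(-1) = (1-p)(-5) ⇒ p = 5/6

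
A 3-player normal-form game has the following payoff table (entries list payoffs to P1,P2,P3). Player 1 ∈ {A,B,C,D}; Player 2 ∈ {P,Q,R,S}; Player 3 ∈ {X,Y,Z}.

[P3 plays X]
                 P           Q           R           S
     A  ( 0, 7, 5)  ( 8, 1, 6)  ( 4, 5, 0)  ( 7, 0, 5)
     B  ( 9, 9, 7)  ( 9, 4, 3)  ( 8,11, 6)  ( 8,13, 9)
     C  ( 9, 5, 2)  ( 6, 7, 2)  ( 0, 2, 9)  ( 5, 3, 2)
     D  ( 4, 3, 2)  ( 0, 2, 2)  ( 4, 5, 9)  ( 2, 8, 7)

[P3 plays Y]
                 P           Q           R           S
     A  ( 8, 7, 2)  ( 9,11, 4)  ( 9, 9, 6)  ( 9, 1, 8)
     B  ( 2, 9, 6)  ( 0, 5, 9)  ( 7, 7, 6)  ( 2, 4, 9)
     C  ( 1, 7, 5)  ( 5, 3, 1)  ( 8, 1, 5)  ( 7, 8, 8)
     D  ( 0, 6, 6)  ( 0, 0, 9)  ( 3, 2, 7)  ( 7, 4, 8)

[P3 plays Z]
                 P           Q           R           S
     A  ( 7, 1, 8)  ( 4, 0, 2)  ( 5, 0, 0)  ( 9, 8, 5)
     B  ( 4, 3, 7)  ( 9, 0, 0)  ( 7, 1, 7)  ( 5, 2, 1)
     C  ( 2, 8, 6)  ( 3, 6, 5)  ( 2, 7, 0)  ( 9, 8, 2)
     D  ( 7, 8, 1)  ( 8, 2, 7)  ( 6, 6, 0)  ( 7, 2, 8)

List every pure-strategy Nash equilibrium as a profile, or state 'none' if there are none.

(A,P,X): not NE [P1→C gives 9>0; P3→Z gives 8>5]
(A,P,Y): not NE [P2→Q gives 11>7; P3→Z gives 8>2]
(A,P,Z): not NE [P2→S gives 8>1]
(A,Q,X): not NE [P1→B gives 9>8; P2→P gives 7>1]
(A,Q,Y): not NE [P3→X gives 6>4]
(A,Q,Z): not NE [P1→B gives 9>4; P2→S gives 8>0; P3→X gives 6>2]
(A,R,X): not NE [P1→B gives 8>4; P2→P gives 7>5; P3→Y gives 6>0]
(A,R,Y): not NE [P2→Q gives 11>9]
(A,R,Z): not NE [P1→B gives 7>5; P2→S gives 8>0; P3→Y gives 6>0]
(A,S,X): not NE [P1→B gives 8>7; P2→P gives 7>0; P3→Y gives 8>5]
(A,S,Y): not NE [P2→Q gives 11>1]
(A,S,Z): not NE [P3→Y gives 8>5]
(B,P,X): not NE [P2→S gives 13>9]
(B,P,Y): not NE [P1→A gives 8>2; P3→Z gives 7>6]
(B,P,Z): not NE [P1→D gives 7>4]
(B,Q,X): not NE [P2→S gives 13>4; P3→Y gives 9>3]
(B,Q,Y): not NE [P1→A gives 9>0; P2→P gives 9>5]
(B,Q,Z): not NE [P2→P gives 3>0; P3→Y gives 9>0]
(B,R,X): not NE [P2→S gives 13>11; P3→Z gives 7>6]
(B,R,Y): not NE [P1→A gives 9>7; P2→P gives 9>7; P3→Z gives 7>6]
(B,R,Z): not NE [P2→P gives 3>1]
(B,S,X): NE
(B,S,Y): not NE [P1→A gives 9>2; P2→P gives 9>4]
(B,S,Z): not NE [P1→C gives 9>5; P2→P gives 3>2; P3→Y gives 9>1]
(C,P,X): not NE [P2→Q gives 7>5; P3→Z gives 6>2]
(C,P,Y): not NE [P1→A gives 8>1; P2→S gives 8>7; P3→Z gives 6>5]
(C,P,Z): not NE [P1→D gives 7>2]
(C,Q,X): not NE [P1→B gives 9>6; P3→Z gives 5>2]
(C,Q,Y): not NE [P1→A gives 9>5; P2→S gives 8>3; P3→Z gives 5>1]
(C,Q,Z): not NE [P1→B gives 9>3; P2→S gives 8>6]
(C,R,X): not NE [P1→B gives 8>0; P2→Q gives 7>2]
(C,R,Y): not NE [P1→A gives 9>8; P2→S gives 8>1; P3→X gives 9>5]
(C,R,Z): not NE [P1→B gives 7>2; P2→S gives 8>7; P3→X gives 9>0]
(C,S,X): not NE [P1→B gives 8>5; P2→Q gives 7>3; P3→Y gives 8>2]
(C,S,Y): not NE [P1→A gives 9>7]
(C,S,Z): not NE [P3→Y gives 8>2]
(D,P,X): not NE [P1→C gives 9>4; P2→S gives 8>3; P3→Y gives 6>2]
(D,P,Y): not NE [P1→A gives 8>0]
(D,P,Z): not NE [P3→Y gives 6>1]
(D,Q,X): not NE [P1→B gives 9>0; P2→S gives 8>2; P3→Y gives 9>2]
(D,Q,Y): not NE [P1→A gives 9>0; P2→P gives 6>0]
(D,Q,Z): not NE [P1→B gives 9>8; P2→P gives 8>2; P3→Y gives 9>7]
(D,R,X): not NE [P1→B gives 8>4; P2→S gives 8>5]
(D,R,Y): not NE [P1→A gives 9>3; P2→P gives 6>2; P3→X gives 9>7]
(D,R,Z): not NE [P1→B gives 7>6; P2→P gives 8>6; P3→X gives 9>0]
(D,S,X): not NE [P1→B gives 8>2; P3→Z gives 8>7]
(D,S,Y): not NE [P1→A gives 9>7; P2→P gives 6>4]
(D,S,Z): not NE [P1→C gives 9>7; P2→P gives 8>2]

NE set: (B,S,X)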